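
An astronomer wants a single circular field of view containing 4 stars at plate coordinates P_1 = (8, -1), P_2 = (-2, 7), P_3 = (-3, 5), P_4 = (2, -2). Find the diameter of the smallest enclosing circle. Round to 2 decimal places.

A smallest enclosing disk is always determined by at most three of the input points on its boundary.
The farthest pair is P_1–P_2 with squared distance 164. The circle on this segment as diameter has centre (3, 3) and r² = 164/4 = 41.
Check P_3: distance² to centre = 40 ≤ 41, so it lies inside.
All remaining points lie in this disk, and no smaller disk contains both endpoints, so this is the minimum enclosing circle.
Diameter = 2r = 2√41 ≈ 12.81.

12.81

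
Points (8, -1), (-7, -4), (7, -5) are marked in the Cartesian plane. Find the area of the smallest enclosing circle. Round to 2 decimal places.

183.78

Call the three points A, B, C in the order given.
Side lengths²: AB² = 234, AC² = 17, BC² = 197.
Since AB² = 234 ≥ 197 + 17 = 214, the angle opposite AB is not acute, so the smallest enclosing circle has AB as diameter.
Centre = midpoint of AB = (0.5, -2.5), r² = 234/4 = 58.5.
Area = π·r² = π·58.5 ≈ 183.78.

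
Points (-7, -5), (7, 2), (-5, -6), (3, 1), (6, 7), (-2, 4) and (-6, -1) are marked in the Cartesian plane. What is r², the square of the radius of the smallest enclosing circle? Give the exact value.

The minimum enclosing circle of a finite set is fixed by two of the points (as a diameter) or three (as a circumcircle).
The farthest pair is (-7, -5)–(6, 7) with squared distance 313. The circle on this segment as diameter has centre (-0.5, 1) and r² = 313/4 = 78.25.
Check (7, 2): distance² to centre = 57.25 ≤ 78.25, so it lies inside.
All remaining points lie in this disk, and no smaller disk contains both endpoints, so this is the minimum enclosing circle.

78.25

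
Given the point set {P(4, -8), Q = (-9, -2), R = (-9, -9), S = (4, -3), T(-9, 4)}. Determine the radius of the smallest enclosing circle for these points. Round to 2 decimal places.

By Welzl's lemma the MEC is supported by two points (diametrically opposite) or three points (on a circumcircle).
The minimum enclosing circle is determined by three boundary points: P, R, T.
Their circumcentre is (-77/26, -2.5) with r² = 26605/338.
The farthest remaining point S is at distance² 16465/338 ≤ 26605/338.
r = √(26605/338) ≈ 8.87.

8.87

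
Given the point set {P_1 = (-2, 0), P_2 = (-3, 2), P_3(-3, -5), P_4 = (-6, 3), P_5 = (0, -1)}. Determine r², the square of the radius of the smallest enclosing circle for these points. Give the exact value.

A smallest enclosing disk is always determined by at most three of the input points on its boundary.
The minimum enclosing circle is determined by three boundary points: P_3, P_4, P_5.
Their circumcentre is (-77/18, -11/12) with r² = 23725/1296.
The farthest remaining point P_2 is at distance² 13141/1296 ≤ 23725/1296.

23725/1296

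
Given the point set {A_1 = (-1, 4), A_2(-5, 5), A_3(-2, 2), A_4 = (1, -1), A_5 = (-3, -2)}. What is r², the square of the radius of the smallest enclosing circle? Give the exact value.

By Welzl's lemma the MEC is supported by two points (diametrically opposite) or three points (on a circumcircle).
The farthest pair is A_2–A_4 with squared distance 72. The circle on this segment as diameter has centre (-2, 2) and r² = 72/4 = 18.
Check A_1: distance² to centre = 5 ≤ 18, so it lies inside.
All remaining points lie in this disk, and no smaller disk contains both endpoints, so this is the minimum enclosing circle.

18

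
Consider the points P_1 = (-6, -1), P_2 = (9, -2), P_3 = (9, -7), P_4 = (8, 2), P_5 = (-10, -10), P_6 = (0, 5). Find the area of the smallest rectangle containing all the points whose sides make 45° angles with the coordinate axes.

In coordinates u = x + y, v = x − y the rectangle is axis-aligned; the map (x,y)→(u,v) scales areas by 2.
u-values: -7, 7, 2, 10, -20, 5; range = 10 − (-20) = 30.
v-values: -5, 11, 16, 6, 0, -5; range = 16 − (-5) = 21.
Area = (30 × 21) / 2 = 315.

315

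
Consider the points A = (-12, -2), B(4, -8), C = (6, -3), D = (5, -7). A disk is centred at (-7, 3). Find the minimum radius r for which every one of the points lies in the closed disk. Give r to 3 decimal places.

15.620

The required radius is the distance from (-7, 3) to the farthest point.
Squared distances: 50, 242, 205, 244.
Maximum is 244, attained at D.
r = √244 ≈ 15.620.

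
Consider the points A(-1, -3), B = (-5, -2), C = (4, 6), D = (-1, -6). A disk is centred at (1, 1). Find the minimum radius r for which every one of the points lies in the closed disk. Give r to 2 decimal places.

7.28

The required radius is the distance from (1, 1) to the farthest point.
Squared distances: 20, 45, 34, 53.
Maximum is 53, attained at D.
r = √53 ≈ 7.28.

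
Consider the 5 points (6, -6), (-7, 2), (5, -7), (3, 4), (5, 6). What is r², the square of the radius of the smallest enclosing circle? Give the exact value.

A smallest enclosing disk is always determined by at most three of the input points on its boundary.
The minimum enclosing circle is determined by three boundary points: (-7, 2), (5, -7), (5, 6).
Their circumcentre is (0.5, -0.5) with r² = 62.5.
The farthest remaining point (6, -6) is at distance² 60.5 ≤ 62.5.

62.5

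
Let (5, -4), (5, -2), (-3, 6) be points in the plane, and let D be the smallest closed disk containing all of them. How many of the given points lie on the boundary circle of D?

Call the three points A, B, C in the order given.
Side lengths²: AB² = 4, AC² = 164, BC² = 128.
Since AC² = 164 ≥ 128 + 4 = 132, the angle opposite AC is not acute, so the smallest enclosing circle has AC as diameter.
Centre = midpoint of AC = (1, 1), r² = 164/4 = 41.
The points at distance exactly r from the centre are (5, -4), (-3, 6) — 2 points.

2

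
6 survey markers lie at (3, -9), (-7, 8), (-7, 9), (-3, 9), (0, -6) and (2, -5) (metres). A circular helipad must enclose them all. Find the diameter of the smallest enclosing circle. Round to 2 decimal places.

20.59

The farthest pair is (3, -9)–(-7, 9) with squared distance 424. The circle on this segment as diameter has centre (-2, 0) and r² = 424/4 = 106.
Check (-7, 8): distance² to centre = 89 ≤ 106, so it lies inside.
All remaining points lie in this disk, and no smaller disk contains both endpoints, so this is the minimum enclosing circle.
Diameter = 2r = 2√106 ≈ 20.59.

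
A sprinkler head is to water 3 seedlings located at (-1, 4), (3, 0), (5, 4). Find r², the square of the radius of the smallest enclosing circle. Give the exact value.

10

Call the three points A, B, C in the order given.
Side lengths²: AB² = 32, AC² = 36, BC² = 20.
Since AC² = 36 < 32 + 20 = 52, the triangle is acute, so the smallest enclosing circle is the circumcircle.
Circumcentre = (2, 3), r² = 10.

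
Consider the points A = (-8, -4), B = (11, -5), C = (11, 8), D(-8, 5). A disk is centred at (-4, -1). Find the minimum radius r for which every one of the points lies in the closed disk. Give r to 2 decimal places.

The required radius is the distance from (-4, -1) to the farthest point.
Squared distances: 25, 241, 306, 52.
Maximum is 306, attained at C.
r = √306 ≈ 17.49.

17.49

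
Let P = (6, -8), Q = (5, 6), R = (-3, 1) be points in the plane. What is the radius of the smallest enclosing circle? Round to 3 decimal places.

Side lengths²: PQ² = 197, PR² = 162, QR² = 89.
Since PQ² = 197 < 162 + 89 = 251, the triangle is acute, so the smallest enclosing circle is the circumcircle.
Circumcentre = (101/26, -29/26), r² = 17533/338.
r = √(17533/338) ≈ 7.202.

7.202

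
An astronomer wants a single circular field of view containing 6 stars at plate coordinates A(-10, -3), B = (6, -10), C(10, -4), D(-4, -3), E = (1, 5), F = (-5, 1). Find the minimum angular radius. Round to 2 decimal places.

10.01

The minimum enclosing circle of a finite set is fixed by two of the points (as a diameter) or three (as a circumcircle).
The farthest pair is A–C with squared distance 401. The circle on this segment as diameter has centre (0, -3.5) and r² = 401/4 = 100.25.
Check B: distance² to centre = 78.25 ≤ 100.25, so it lies inside.
All remaining points lie in this disk, and no smaller disk contains both endpoints, so this is the minimum enclosing circle.
r = √(100.25) ≈ 10.01.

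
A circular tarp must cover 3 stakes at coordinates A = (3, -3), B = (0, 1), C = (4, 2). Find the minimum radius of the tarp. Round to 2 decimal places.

2.77

Side lengths²: AB² = 25, AC² = 26, BC² = 17.
Since AC² = 26 < 25 + 17 = 42, the triangle is acute, so the smallest enclosing circle is the circumcircle.
Circumcentre = (93/38, -11/38), r² = 5525/722.
r = √(5525/722) ≈ 2.77.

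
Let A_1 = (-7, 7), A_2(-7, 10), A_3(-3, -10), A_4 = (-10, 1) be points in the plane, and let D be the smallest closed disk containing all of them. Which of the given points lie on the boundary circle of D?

By Welzl's lemma the MEC is supported by two points (diametrically opposite) or three points (on a circumcircle).
The farthest pair is A_2–A_3 with squared distance 416. The circle on this segment as diameter has centre (-5, 0) and r² = 416/4 = 104.
Check A_1: distance² to centre = 53 ≤ 104, so it lies inside.
All remaining points lie in this disk, and no smaller disk contains both endpoints, so this is the minimum enclosing circle.
The points at distance exactly r from the centre are A_2, A_3 — 2 points.

A_2, A_3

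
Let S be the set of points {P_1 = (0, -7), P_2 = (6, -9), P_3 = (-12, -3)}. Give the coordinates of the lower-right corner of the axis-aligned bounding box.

(6, -9)

x-range [-12, 6], y-range [-9, -3].
The lower-right corner is (6, -9).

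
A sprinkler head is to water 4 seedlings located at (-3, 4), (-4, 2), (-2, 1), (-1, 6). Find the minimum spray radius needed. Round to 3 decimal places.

The minimum enclosing circle of a finite set is fixed by two of the points (as a diameter) or three (as a circumcircle).
The minimum enclosing circle is determined by three boundary points: (-4, 2), (-2, 1), (-1, 6).
Their circumcentre is (-43/22, 79/22) with r² = 1625/242.
The farthest remaining point (-3, 4) is at distance² 305/242 ≤ 1625/242.
r = √(1625/242) ≈ 2.591.

2.591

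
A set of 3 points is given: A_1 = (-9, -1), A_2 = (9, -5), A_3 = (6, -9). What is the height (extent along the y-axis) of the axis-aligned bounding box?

8

max y = -1, min y = -9, so height = 8.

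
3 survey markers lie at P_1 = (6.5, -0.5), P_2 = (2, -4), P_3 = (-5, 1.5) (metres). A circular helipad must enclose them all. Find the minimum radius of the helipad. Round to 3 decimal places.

Side lengths²: P_1P_2² = 32.5, P_1P_3² = 136.25, P_2P_3² = 79.25.
Since P_1P_3² = 136.25 ≥ 79.25 + 32.5 = 111.75, the angle opposite P_1P_3 is not acute, so the smallest enclosing circle has P_1P_3 as diameter.
Centre = midpoint of P_1P_3 = (0.75, 0.5), r² = 136.25/4 = 34.0625.
r = √(34.0625) ≈ 5.836.

5.836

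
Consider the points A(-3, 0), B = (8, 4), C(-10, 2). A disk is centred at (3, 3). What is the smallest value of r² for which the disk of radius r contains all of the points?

The required radius is the distance from (3, 3) to the farthest point.
Squared distances: 45, 26, 170.
Maximum is 170, attained at C.

170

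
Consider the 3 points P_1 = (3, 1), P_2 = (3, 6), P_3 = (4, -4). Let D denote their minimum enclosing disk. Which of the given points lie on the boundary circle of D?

P_2, P_3

Side lengths²: P_1P_2² = 25, P_1P_3² = 26, P_2P_3² = 101.
Since P_2P_3² = 101 ≥ 26 + 25 = 51, the angle opposite P_2P_3 is not acute, so the smallest enclosing circle has P_2P_3 as diameter.
Centre = midpoint of P_2P_3 = (3.5, 1), r² = 101/4 = 25.25.
The points at distance exactly r from the centre are P_2, P_3 — 2 points.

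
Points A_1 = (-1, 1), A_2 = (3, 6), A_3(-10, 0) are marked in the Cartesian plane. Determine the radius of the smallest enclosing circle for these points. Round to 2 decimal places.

7.16

Side lengths²: A_1A_2² = 41, A_1A_3² = 82, A_2A_3² = 205.
Since A_2A_3² = 205 ≥ 82 + 41 = 123, the angle opposite A_2A_3 is not acute, so the smallest enclosing circle has A_2A_3 as diameter.
Centre = midpoint of A_2A_3 = (-3.5, 3), r² = 205/4 = 51.25.
r = √(51.25) ≈ 7.16.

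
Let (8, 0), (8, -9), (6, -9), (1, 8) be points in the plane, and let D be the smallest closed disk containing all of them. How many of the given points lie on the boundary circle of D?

2

A smallest enclosing disk is always determined by at most three of the input points on its boundary.
The farthest pair is (8, -9)–(1, 8) with squared distance 338. The circle on this segment as diameter has centre (4.5, -0.5) and r² = 338/4 = 84.5.
Check (8, 0): distance² to centre = 12.5 ≤ 84.5, so it lies inside.
All remaining points lie in this disk, and no smaller disk contains both endpoints, so this is the minimum enclosing circle.
The points at distance exactly r from the centre are (8, -9), (1, 8) — 2 points.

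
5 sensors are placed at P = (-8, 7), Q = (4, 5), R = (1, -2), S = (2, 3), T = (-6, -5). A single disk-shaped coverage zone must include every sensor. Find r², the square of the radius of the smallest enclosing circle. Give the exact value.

The minimum enclosing circle is determined by three boundary points: P, Q, T.
Their circumcentre is (-19/7, 12/7) with r² = 2738/49.
The farthest remaining point R is at distance² 1352/49 ≤ 2738/49.

2738/49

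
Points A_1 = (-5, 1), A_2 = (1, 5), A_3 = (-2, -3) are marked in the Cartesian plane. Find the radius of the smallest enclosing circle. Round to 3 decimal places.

Side lengths²: A_1A_2² = 52, A_1A_3² = 25, A_2A_3² = 73.
Since A_2A_3² = 73 < 52 + 25 = 77, the triangle is acute, so the smallest enclosing circle is the circumcircle.
Circumcentre = (-13/18, 13/12), r² = 23725/1296.
r = √(23725/1296) ≈ 4.279.

4.279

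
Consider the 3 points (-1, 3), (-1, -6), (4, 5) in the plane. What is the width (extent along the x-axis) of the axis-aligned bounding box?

5

max x = 4, min x = -1, so width = 5.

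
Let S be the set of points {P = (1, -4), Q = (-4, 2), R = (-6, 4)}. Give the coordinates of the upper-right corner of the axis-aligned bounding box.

(1, 4)

x-range [-6, 1], y-range [-4, 4].
The upper-right corner is (1, 4).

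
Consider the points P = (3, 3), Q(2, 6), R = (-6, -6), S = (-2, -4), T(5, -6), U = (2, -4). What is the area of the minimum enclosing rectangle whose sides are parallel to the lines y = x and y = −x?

150

In coordinates u = x + y, v = x − y the rectangle is axis-aligned; the map (x,y)→(u,v) scales areas by 2.
u-values: 6, 8, -12, -6, -1, -2; range = 8 − (-12) = 20.
v-values: 0, -4, 0, 2, 11, 6; range = 11 − (-4) = 15.
Area = (20 × 15) / 2 = 150.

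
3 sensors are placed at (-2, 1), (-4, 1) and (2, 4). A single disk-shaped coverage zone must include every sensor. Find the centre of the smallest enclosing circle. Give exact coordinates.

(-1, 2.5)

Call the three points A, B, C in the order given.
Side lengths²: AB² = 4, AC² = 25, BC² = 45.
Since BC² = 45 ≥ 25 + 4 = 29, the angle opposite BC is not acute, so the smallest enclosing circle has BC as diameter.
Centre = midpoint of BC = (-1, 2.5), r² = 45/4 = 11.25.
Centre = (-1, 2.5).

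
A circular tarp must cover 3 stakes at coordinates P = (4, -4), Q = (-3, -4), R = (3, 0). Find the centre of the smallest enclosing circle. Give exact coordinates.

Side lengths²: PQ² = 49, PR² = 17, QR² = 52.
Since QR² = 52 < 49 + 17 = 66, the triangle is acute, so the smallest enclosing circle is the circumcircle.
Circumcentre = (0.5, -2.75), r² = 13.8125.
Centre = (0.5, -2.75).

(0.5, -2.75)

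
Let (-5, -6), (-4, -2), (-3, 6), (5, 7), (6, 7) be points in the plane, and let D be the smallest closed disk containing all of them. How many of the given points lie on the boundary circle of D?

2

The farthest pair is (-5, -6)–(6, 7) with squared distance 290. The circle on this segment as diameter has centre (0.5, 0.5) and r² = 290/4 = 72.5.
Check (-4, -2): distance² to centre = 26.5 ≤ 72.5, so it lies inside.
All remaining points lie in this disk, and no smaller disk contains both endpoints, so this is the minimum enclosing circle.
The points at distance exactly r from the centre are (-5, -6), (6, 7) — 2 points.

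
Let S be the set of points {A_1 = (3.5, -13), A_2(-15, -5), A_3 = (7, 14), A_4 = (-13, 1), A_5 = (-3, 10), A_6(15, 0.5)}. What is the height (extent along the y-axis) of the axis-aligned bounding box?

27

max y = 14, min y = -13, so height = 27.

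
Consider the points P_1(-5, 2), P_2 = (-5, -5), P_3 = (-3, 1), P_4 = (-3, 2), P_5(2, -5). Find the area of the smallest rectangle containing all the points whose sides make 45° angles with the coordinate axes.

In coordinates u = x + y, v = x − y the rectangle is axis-aligned; the map (x,y)→(u,v) scales areas by 2.
u-values: -3, -10, -2, -1, -3; range = -1 − (-10) = 9.
v-values: -7, 0, -4, -5, 7; range = 7 − (-7) = 14.
Area = (9 × 14) / 2 = 63.

63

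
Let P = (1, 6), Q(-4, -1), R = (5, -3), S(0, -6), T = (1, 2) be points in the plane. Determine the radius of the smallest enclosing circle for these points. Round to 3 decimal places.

The farthest pair is P–S with squared distance 145. The circle on this segment as diameter has centre (0.5, 0) and r² = 145/4 = 36.25.
Check Q: distance² to centre = 21.25 ≤ 36.25, so it lies inside.
All remaining points lie in this disk, and no smaller disk contains both endpoints, so this is the minimum enclosing circle.
r = √(36.25) ≈ 6.021.

6.021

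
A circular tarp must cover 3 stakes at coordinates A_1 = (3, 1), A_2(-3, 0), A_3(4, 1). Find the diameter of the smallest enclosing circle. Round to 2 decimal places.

7.07

Side lengths²: A_1A_2² = 37, A_1A_3² = 1, A_2A_3² = 50.
Since A_2A_3² = 50 ≥ 37 + 1 = 38, the angle opposite A_2A_3 is not acute, so the smallest enclosing circle has A_2A_3 as diameter.
Centre = midpoint of A_2A_3 = (0.5, 0.5), r² = 50/4 = 12.5.
Diameter = 2r = 2√(12.5) ≈ 7.07.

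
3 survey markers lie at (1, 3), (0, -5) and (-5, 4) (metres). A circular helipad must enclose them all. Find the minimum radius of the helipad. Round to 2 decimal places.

5.15

Call the three points A, B, C in the order given.
Side lengths²: AB² = 65, AC² = 37, BC² = 106.
Since BC² = 106 ≥ 65 + 37 = 102, the angle opposite BC is not acute, so the smallest enclosing circle has BC as diameter.
Centre = midpoint of BC = (-2.5, -0.5), r² = 106/4 = 26.5.
r = √(26.5) ≈ 5.15.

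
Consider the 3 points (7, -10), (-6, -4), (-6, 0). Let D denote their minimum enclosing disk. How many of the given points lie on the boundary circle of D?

Call the three points A, B, C in the order given.
Side lengths²: AB² = 205, AC² = 269, BC² = 16.
Since AC² = 269 ≥ 205 + 16 = 221, the angle opposite AC is not acute, so the smallest enclosing circle has AC as diameter.
Centre = midpoint of AC = (0.5, -5), r² = 269/4 = 67.25.
The points at distance exactly r from the centre are (7, -10), (-6, 0) — 2 points.

2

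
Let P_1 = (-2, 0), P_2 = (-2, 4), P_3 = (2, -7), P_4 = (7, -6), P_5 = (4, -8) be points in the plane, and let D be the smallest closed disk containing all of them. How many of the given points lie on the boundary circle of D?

3

The minimum enclosing circle of a finite set is fixed by two of the points (as a diameter) or three (as a circumcircle).
The minimum enclosing circle is determined by three boundary points: P_2, P_4, P_5.
Their circumcentre is (1.875, -1.5625) with r² = 45.95703125.
The farthest remaining point P_3 is at distance² 29.58203125 ≤ 45.95703125.
The points at distance exactly r from the centre are P_2, P_4, P_5 — 3 points.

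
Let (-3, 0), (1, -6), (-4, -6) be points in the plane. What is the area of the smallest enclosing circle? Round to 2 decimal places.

41.98

Call the three points A, B, C in the order given.
Side lengths²: AB² = 52, AC² = 37, BC² = 25.
Since AB² = 52 < 37 + 25 = 62, the triangle is acute, so the smallest enclosing circle is the circumcircle.
Circumcentre = (-1.5, -10/3), r² = 481/36.
Area = π·r² = π·481/36 ≈ 41.98.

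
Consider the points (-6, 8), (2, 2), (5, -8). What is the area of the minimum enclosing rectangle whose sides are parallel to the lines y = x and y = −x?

In coordinates u = x + y, v = x − y the rectangle is axis-aligned; the map (x,y)→(u,v) scales areas by 2.
u-values: 2, 4, -3; range = 4 − (-3) = 7.
v-values: -14, 0, 13; range = 13 − (-14) = 27.
Area = (7 × 27) / 2 = 94.5.

94.5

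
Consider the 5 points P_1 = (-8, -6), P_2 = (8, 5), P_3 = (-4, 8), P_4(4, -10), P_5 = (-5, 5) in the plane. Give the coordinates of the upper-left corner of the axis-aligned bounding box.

(-8, 8)

x-range [-8, 8], y-range [-10, 8].
The upper-left corner is (-8, 8).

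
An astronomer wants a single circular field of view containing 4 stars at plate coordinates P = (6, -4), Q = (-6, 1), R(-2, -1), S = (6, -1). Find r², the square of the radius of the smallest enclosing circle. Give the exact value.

By Welzl's lemma the MEC is supported by two points (diametrically opposite) or three points (on a circumcircle).
The farthest pair is P–Q with squared distance 169. The circle on this segment as diameter has centre (0, -1.5) and r² = 169/4 = 42.25.
Check R: distance² to centre = 4.25 ≤ 42.25, so it lies inside.
All remaining points lie in this disk, and no smaller disk contains both endpoints, so this is the minimum enclosing circle.

42.25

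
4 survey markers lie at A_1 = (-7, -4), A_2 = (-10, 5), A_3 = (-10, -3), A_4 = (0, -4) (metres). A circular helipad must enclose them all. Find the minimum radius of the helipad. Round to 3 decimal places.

6.727

The farthest pair is A_2–A_4 with squared distance 181. The circle on this segment as diameter has centre (-5, 0.5) and r² = 181/4 = 45.25.
Check A_1: distance² to centre = 24.25 ≤ 45.25, so it lies inside.
All remaining points lie in this disk, and no smaller disk contains both endpoints, so this is the minimum enclosing circle.
r = √(45.25) ≈ 6.727.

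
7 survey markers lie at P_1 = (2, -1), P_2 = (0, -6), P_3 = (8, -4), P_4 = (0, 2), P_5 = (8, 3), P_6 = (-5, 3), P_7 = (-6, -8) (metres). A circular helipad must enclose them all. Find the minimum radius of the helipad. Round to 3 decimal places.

The minimum enclosing circle of a finite set is fixed by two of the points (as a diameter) or three (as a circumcircle).
The farthest pair is P_5–P_7 with squared distance 317. The circle on this segment as diameter has centre (1, -2.5) and r² = 317/4 = 79.25.
Check P_1: distance² to centre = 3.25 ≤ 79.25, so it lies inside.
All remaining points lie in this disk, and no smaller disk contains both endpoints, so this is the minimum enclosing circle.
r = √(79.25) ≈ 8.902.

8.902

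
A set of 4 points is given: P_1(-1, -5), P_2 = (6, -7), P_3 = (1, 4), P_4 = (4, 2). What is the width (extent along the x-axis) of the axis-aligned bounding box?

max x = 6, min x = -1, so width = 7.

7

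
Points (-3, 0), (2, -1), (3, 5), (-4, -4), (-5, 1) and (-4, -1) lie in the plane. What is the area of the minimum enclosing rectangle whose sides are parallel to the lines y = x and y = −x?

In coordinates u = x + y, v = x − y the rectangle is axis-aligned; the map (x,y)→(u,v) scales areas by 2.
u-values: -3, 1, 8, -8, -4, -5; range = 8 − (-8) = 16.
v-values: -3, 3, -2, 0, -6, -3; range = 3 − (-6) = 9.
Area = (16 × 9) / 2 = 72.

72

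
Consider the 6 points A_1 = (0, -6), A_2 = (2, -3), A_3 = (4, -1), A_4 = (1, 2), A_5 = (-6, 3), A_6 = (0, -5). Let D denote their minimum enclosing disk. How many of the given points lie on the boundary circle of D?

A smallest enclosing disk is always determined by at most three of the input points on its boundary.
The minimum enclosing circle is determined by three boundary points: A_1, A_3, A_5.
Their circumcentre is (-18/11, -13/22) with r² = 15457/484.
The farthest remaining point A_6 is at distance² 10705/484 ≤ 15457/484.
The points at distance exactly r from the centre are A_1, A_3, A_5 — 3 points.

3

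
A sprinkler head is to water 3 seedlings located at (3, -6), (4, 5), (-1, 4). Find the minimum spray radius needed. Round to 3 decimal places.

5.617

Call the three points A, B, C in the order given.
Side lengths²: AB² = 122, AC² = 116, BC² = 26.
Since AB² = 122 < 116 + 26 = 142, the triangle is acute, so the smallest enclosing circle is the circumcircle.
Circumcentre = (67/27, -11/27), r² = 22997/729.
r = √(22997/729) ≈ 5.617.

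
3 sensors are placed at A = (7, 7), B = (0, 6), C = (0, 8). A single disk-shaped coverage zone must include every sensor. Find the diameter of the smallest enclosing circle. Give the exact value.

50/7

Side lengths²: AB² = 50, AC² = 50, BC² = 4.
Since AC² = 50 < 50 + 4 = 54, the triangle is acute, so the smallest enclosing circle is the circumcircle.
Circumcentre = (24/7, 7), r² = 625/49.
Diameter = 2r = 2√(625/49) = 50/7.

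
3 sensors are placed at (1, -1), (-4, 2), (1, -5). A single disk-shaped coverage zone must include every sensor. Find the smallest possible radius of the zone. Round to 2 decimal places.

4.30

Call the three points A, B, C in the order given.
Side lengths²: AB² = 34, AC² = 16, BC² = 74.
Since BC² = 74 ≥ 34 + 16 = 50, the angle opposite BC is not acute, so the smallest enclosing circle has BC as diameter.
Centre = midpoint of BC = (-1.5, -1.5), r² = 74/4 = 18.5.
r = √(18.5) ≈ 4.30.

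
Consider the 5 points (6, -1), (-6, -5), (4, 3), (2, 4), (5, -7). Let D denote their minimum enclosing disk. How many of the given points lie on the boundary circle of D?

The minimum enclosing circle of a finite set is fixed by two of the points (as a diameter) or three (as a circumcircle).
The minimum enclosing circle is determined by three boundary points: (-6, -5), (2, 4), (5, -7).
Their circumcentre is (7/46, -111/46) with r² = 47125/1058.
The farthest remaining point (4, 3) is at distance² 46665/1058 ≤ 47125/1058.
The points at distance exactly r from the centre are (-6, -5), (2, 4), (5, -7) — 3 points.

3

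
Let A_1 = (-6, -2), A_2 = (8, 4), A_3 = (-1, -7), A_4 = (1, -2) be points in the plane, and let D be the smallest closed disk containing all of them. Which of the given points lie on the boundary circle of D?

A_1, A_2, A_3

A smallest enclosing disk is always determined by at most three of the input points on its boundary.
The minimum enclosing circle is determined by three boundary points: A_1, A_2, A_3.
Their circumcentre is (1.3, 0.3) with r² = 58.58.
The farthest remaining point A_4 is at distance² 5.38 ≤ 58.58.
The points at distance exactly r from the centre are A_1, A_2, A_3 — 3 points.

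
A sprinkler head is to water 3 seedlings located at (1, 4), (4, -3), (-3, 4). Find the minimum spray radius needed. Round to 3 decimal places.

4.950

Call the three points A, B, C in the order given.
Side lengths²: AB² = 58, AC² = 16, BC² = 98.
Since BC² = 98 ≥ 58 + 16 = 74, the angle opposite BC is not acute, so the smallest enclosing circle has BC as diameter.
Centre = midpoint of BC = (0.5, 0.5), r² = 98/4 = 24.5.
r = √(24.5) ≈ 4.950.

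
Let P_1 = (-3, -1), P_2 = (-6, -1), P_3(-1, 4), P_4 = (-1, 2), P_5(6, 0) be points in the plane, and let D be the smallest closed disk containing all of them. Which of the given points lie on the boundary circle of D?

The farthest pair is P_2–P_5 with squared distance 145. The circle on this segment as diameter has centre (0, -0.5) and r² = 145/4 = 36.25.
Check P_1: distance² to centre = 9.25 ≤ 36.25, so it lies inside.
All remaining points lie in this disk, and no smaller disk contains both endpoints, so this is the minimum enclosing circle.
The points at distance exactly r from the centre are P_2, P_5 — 2 points.

P_2, P_5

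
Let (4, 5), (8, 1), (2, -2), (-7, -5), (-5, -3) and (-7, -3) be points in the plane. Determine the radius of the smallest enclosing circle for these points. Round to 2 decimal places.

The minimum enclosing circle of a finite set is fixed by two of the points (as a diameter) or three (as a circumcircle).
The farthest pair is (8, 1)–(-7, -5) with squared distance 261. The circle on this segment as diameter has centre (0.5, -2) and r² = 261/4 = 65.25.
Check (4, 5): distance² to centre = 61.25 ≤ 65.25, so it lies inside.
All remaining points lie in this disk, and no smaller disk contains both endpoints, so this is the minimum enclosing circle.
r = √(65.25) ≈ 8.08.

8.08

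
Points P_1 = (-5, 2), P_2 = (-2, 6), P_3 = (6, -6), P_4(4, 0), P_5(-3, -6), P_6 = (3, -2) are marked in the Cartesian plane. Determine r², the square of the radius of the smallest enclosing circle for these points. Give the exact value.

1885/36

By Welzl's lemma the MEC is supported by two points (diametrically opposite) or three points (on a circumcircle).
The minimum enclosing circle is determined by three boundary points: P_2, P_3, P_5.
Their circumcentre is (1.5, -1/3) with r² = 1885/36.
The farthest remaining point P_1 is at distance² 1717/36 ≤ 1885/36.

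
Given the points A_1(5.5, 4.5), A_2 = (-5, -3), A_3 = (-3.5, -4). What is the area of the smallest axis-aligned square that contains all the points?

110.25

The bounding box has width 10.5 and height 8.5.
An axis-aligned square enclosing the set must have side ≥ max(width, height).
So the minimum side is max(10.5, 8.5) = 10.5.
Area = 10.5² = 110.25.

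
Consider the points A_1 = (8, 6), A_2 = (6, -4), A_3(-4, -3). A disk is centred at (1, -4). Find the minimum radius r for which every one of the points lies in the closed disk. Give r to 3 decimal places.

12.207

The required radius is the distance from (1, -4) to the farthest point.
Squared distances: 149, 25, 26.
Maximum is 149, attained at A_1.
r = √149 ≈ 12.207.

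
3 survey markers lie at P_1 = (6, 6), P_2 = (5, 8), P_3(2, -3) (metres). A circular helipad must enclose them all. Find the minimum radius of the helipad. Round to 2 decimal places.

Side lengths²: P_1P_2² = 5, P_1P_3² = 97, P_2P_3² = 130.
Since P_2P_3² = 130 ≥ 97 + 5 = 102, the angle opposite P_2P_3 is not acute, so the smallest enclosing circle has P_2P_3 as diameter.
Centre = midpoint of P_2P_3 = (3.5, 2.5), r² = 130/4 = 32.5.
r = √(32.5) ≈ 5.70.

5.70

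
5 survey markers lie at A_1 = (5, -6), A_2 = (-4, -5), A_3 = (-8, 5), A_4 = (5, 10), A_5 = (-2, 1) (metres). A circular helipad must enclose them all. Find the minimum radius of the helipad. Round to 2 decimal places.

The minimum enclosing circle is determined by three boundary points: A_1, A_3, A_4.
Their circumcentre is (8/13, 2) with r² = 14065/169.
The farthest remaining point A_2 is at distance² 11881/169 ≤ 14065/169.
r = √(14065/169) ≈ 9.12.

9.12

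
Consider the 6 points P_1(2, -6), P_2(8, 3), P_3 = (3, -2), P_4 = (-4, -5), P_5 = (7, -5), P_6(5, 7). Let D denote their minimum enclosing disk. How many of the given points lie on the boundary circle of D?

3

The minimum enclosing circle is determined by three boundary points: P_4, P_5, P_6.
Their circumcentre is (1.5, 0.25) with r² = 57.8125.
The farthest remaining point P_2 is at distance² 49.8125 ≤ 57.8125.
The points at distance exactly r from the centre are P_4, P_5, P_6 — 3 points.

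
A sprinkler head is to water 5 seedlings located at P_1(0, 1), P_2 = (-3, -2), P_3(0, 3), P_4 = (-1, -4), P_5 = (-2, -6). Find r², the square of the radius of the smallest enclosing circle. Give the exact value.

21.25

A smallest enclosing disk is always determined by at most three of the input points on its boundary.
The farthest pair is P_3–P_5 with squared distance 85. The circle on this segment as diameter has centre (-1, -1.5) and r² = 85/4 = 21.25.
Check P_1: distance² to centre = 7.25 ≤ 21.25, so it lies inside.
All remaining points lie in this disk, and no smaller disk contains both endpoints, so this is the minimum enclosing circle.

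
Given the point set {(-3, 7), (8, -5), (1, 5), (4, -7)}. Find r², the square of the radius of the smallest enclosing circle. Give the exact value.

The minimum enclosing circle of a finite set is fixed by two of the points (as a diameter) or three (as a circumcircle).
The farthest pair is (-3, 7)–(8, -5) with squared distance 265. The circle on this segment as diameter has centre (2.5, 1) and r² = 265/4 = 66.25.
Check (1, 5): distance² to centre = 18.25 ≤ 66.25, so it lies inside.
All remaining points lie in this disk, and no smaller disk contains both endpoints, so this is the minimum enclosing circle.

66.25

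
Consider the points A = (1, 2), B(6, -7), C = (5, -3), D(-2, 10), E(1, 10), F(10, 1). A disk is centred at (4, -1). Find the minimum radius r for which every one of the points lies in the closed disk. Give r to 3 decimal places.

12.530

The required radius is the distance from (4, -1) to the farthest point.
Squared distances: 18, 40, 5, 157, 130, 40.
Maximum is 157, attained at D.
r = √157 ≈ 12.530.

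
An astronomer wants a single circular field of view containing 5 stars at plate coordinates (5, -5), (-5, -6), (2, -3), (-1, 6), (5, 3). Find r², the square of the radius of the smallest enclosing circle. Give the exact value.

A smallest enclosing disk is always determined by at most three of the input points on its boundary.
The minimum enclosing circle is determined by three boundary points: (5, -5), (-5, -6), (-1, 6).
Their circumcentre is (-27/58, -49/58) with r² = 79285/1682.
The farthest remaining point (5, 3) is at distance² 75109/1682 ≤ 79285/1682.

79285/1682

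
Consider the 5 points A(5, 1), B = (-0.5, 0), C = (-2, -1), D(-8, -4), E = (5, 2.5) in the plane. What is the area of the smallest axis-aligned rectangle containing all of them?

84.5

x ranges over [-8, 5], width 13.
y ranges over [-4, 2.5], height 6.5.
Area = 13 × 6.5 = 84.5.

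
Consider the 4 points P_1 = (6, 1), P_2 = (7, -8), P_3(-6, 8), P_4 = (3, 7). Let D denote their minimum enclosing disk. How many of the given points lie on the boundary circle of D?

By Welzl's lemma the MEC is supported by two points (diametrically opposite) or three points (on a circumcircle).
The farthest pair is P_2–P_3 with squared distance 425. The circle on this segment as diameter has centre (0.5, 0) and r² = 425/4 = 106.25.
Check P_1: distance² to centre = 31.25 ≤ 106.25, so it lies inside.
All remaining points lie in this disk, and no smaller disk contains both endpoints, so this is the minimum enclosing circle.
The points at distance exactly r from the centre are P_2, P_3 — 2 points.

2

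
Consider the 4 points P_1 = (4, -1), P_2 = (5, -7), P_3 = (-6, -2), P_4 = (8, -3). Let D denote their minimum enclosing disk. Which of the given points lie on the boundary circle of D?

P_3, P_4

A smallest enclosing disk is always determined by at most three of the input points on its boundary.
The farthest pair is P_3–P_4 with squared distance 197. The circle on this segment as diameter has centre (1, -2.5) and r² = 197/4 = 49.25.
Check P_1: distance² to centre = 11.25 ≤ 49.25, so it lies inside.
All remaining points lie in this disk, and no smaller disk contains both endpoints, so this is the minimum enclosing circle.
The points at distance exactly r from the centre are P_3, P_4 — 2 points.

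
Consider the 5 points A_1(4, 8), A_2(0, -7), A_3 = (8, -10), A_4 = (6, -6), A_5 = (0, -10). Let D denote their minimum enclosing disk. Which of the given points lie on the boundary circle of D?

A_1, A_3, A_5

A smallest enclosing disk is always determined by at most three of the input points on its boundary.
The minimum enclosing circle is determined by three boundary points: A_1, A_3, A_5.
Their circumcentre is (4, -13/9) with r² = 7225/81.
The farthest remaining point A_2 is at distance² 3796/81 ≤ 7225/81.
The points at distance exactly r from the centre are A_1, A_3, A_5 — 3 points.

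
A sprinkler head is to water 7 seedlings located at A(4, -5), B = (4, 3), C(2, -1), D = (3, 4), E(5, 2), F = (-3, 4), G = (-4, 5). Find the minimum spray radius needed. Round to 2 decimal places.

6.40

The farthest pair is A–G with squared distance 164. The circle on this segment as diameter has centre (0, 0) and r² = 164/4 = 41.
Check B: distance² to centre = 25 ≤ 41, so it lies inside.
All remaining points lie in this disk, and no smaller disk contains both endpoints, so this is the minimum enclosing circle.
r = √41 ≈ 6.40.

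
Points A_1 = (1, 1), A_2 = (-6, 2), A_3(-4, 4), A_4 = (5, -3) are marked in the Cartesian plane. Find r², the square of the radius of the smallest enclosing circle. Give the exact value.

36.5

The minimum enclosing circle of a finite set is fixed by two of the points (as a diameter) or three (as a circumcircle).
The farthest pair is A_2–A_4 with squared distance 146. The circle on this segment as diameter has centre (-0.5, -0.5) and r² = 146/4 = 36.5.
Check A_1: distance² to centre = 4.5 ≤ 36.5, so it lies inside.
All remaining points lie in this disk, and no smaller disk contains both endpoints, so this is the minimum enclosing circle.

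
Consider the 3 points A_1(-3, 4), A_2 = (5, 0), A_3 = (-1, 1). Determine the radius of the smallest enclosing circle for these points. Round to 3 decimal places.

4.472

Side lengths²: A_1A_2² = 80, A_1A_3² = 13, A_2A_3² = 37.
Since A_1A_2² = 80 ≥ 37 + 13 = 50, the angle opposite A_1A_2 is not acute, so the smallest enclosing circle has A_1A_2 as diameter.
Centre = midpoint of A_1A_2 = (1, 2), r² = 80/4 = 20.
r = √20 ≈ 4.472.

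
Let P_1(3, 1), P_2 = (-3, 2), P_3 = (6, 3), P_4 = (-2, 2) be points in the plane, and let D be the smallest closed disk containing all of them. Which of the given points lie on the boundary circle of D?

P_2, P_3

The minimum enclosing circle of a finite set is fixed by two of the points (as a diameter) or three (as a circumcircle).
The farthest pair is P_2–P_3 with squared distance 82. The circle on this segment as diameter has centre (1.5, 2.5) and r² = 82/4 = 20.5.
Check P_1: distance² to centre = 4.5 ≤ 20.5, so it lies inside.
All remaining points lie in this disk, and no smaller disk contains both endpoints, so this is the minimum enclosing circle.
The points at distance exactly r from the centre are P_2, P_3 — 2 points.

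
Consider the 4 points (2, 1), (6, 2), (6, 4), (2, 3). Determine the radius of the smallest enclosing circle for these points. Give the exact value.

2.5

The minimum enclosing circle of a finite set is fixed by two of the points (as a diameter) or three (as a circumcircle).
The farthest pair is (2, 1)–(6, 4) with squared distance 25. The circle on this segment as diameter has centre (4, 2.5) and r² = 25/4 = 6.25.
Check (6, 2): distance² to centre = 4.25 ≤ 6.25, so it lies inside.
All remaining points lie in this disk, and no smaller disk contains both endpoints, so this is the minimum enclosing circle.
r = √(6.25) = 2.5.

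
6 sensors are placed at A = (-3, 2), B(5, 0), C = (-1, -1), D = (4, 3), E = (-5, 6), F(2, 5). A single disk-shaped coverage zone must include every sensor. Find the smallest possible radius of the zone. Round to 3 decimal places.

5.831

The minimum enclosing circle of a finite set is fixed by two of the points (as a diameter) or three (as a circumcircle).
The farthest pair is B–E with squared distance 136. The circle on this segment as diameter has centre (0, 3) and r² = 136/4 = 34.
Check A: distance² to centre = 10 ≤ 34, so it lies inside.
All remaining points lie in this disk, and no smaller disk contains both endpoints, so this is the minimum enclosing circle.
r = √34 ≈ 5.831.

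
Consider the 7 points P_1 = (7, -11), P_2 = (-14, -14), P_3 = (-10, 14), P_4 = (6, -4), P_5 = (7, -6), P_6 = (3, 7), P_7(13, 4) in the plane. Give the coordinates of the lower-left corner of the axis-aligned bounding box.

(-14, -14)

x-range [-14, 13], y-range [-14, 14].
The lower-left corner is (-14, -14).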